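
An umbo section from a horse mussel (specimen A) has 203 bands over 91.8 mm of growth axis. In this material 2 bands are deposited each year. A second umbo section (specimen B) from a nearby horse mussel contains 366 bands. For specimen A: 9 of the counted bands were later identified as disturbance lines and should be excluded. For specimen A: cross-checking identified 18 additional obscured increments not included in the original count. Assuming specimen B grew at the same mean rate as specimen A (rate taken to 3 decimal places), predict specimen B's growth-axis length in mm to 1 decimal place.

158.5 mm

Specimen A: true band count = 203 − 9 + 18 = 212.
Specimen A: with 2 bands per year, 212 / 2 = 106 years.
A: Extension rate ≈ 91.8 / 106 = 0.866 mm per year.
Specimen B: with 2 bands per year, 366 / 2 = 183 years. For B, 0.866 mm/year × 183 years = 158.5 mm.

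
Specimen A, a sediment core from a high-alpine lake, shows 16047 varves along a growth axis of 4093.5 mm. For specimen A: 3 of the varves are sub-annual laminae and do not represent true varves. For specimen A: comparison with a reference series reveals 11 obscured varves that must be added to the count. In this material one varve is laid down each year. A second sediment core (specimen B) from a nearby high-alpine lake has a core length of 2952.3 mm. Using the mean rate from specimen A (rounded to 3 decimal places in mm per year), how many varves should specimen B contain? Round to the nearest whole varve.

11578 varves

Specimen A: correcting the raw count gives 16047 − 3 + 11 = 16055 true varves.
A: Extension rate ≈ 4093.5 / 16055 = 0.255 mm per year.
Specimen B: 2952.3 mm / 0.255 mm per year = 11577.65 years ≈ 11578 varves.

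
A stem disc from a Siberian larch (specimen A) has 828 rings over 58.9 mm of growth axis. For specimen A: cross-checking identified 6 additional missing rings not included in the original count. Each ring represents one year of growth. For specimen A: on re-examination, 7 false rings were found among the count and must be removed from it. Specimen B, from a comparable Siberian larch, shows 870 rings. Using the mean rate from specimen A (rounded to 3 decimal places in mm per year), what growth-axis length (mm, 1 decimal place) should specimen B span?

61.8 mm

Specimen A: adjusted count: 828 − 7 + 6 = 827 rings.
A: 58.9 mm over 827 years gives 58.9 / 827 ≈ 0.071 mm/yr.
Length of B = 0.071 × 870 = 61.8 mm.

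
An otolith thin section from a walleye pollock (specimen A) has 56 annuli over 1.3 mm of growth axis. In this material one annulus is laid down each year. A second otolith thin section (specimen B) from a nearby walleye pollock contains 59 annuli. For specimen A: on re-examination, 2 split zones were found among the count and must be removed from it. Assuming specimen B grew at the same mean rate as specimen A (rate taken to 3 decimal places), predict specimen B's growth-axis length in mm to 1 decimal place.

1.4 mm

Specimen A: after corrections the count is 56 − 2 = 54 annuli.
A: Extension rate ≈ 1.3 / 54 = 0.024 mm/year.
B's length ≈ 0.024 × 59 = 1.4 mm.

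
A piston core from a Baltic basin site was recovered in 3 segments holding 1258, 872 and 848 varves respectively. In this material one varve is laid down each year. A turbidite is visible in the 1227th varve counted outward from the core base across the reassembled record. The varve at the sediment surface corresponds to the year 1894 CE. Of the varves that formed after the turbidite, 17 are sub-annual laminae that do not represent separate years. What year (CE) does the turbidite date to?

160 CE

Total varves = 1258 + 872 + 848 = 2978.
The turbidite sits at varve 1227 from the core base, so 2978 − 1227 = 1751 varves formed after it.
Removing the 17 false varves leaves 1751 − 17 = 1734 true varves beyond the turbidite.
1894 − 1734 = 160 CE.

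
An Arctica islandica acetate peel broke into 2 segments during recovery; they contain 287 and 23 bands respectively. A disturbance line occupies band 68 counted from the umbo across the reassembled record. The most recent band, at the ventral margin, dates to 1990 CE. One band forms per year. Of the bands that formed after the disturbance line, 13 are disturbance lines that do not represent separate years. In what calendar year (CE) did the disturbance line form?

Total bands = 287 + 23 = 310.
The disturbance line sits at band 68 from the umbo, so 310 − 68 = 242 bands formed after it.
Excluding 13 false bands: 242 − 13 = 229.
Counting back 229 years from 1990 CE places the disturbance line in 1990 − 229 = 1761 CE.

1761 CE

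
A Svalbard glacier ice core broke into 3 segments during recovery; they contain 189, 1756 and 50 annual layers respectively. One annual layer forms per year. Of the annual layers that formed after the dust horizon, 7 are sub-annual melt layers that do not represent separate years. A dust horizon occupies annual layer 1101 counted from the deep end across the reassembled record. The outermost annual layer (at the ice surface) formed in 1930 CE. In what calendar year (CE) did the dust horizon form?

Total annual layers = 189 + 1756 + 50 = 1995.
1995 − 1101 = 894 annual layers lie beyond the dust horizon toward the ice surface.
Removing the 7 false annual layers leaves 894 − 7 = 887 true annual layers beyond the dust horizon.
The annual layer at the ice surface is 1930 CE, so the dust horizon dates to 1930 − 887 = 1043 CE.

1043 CE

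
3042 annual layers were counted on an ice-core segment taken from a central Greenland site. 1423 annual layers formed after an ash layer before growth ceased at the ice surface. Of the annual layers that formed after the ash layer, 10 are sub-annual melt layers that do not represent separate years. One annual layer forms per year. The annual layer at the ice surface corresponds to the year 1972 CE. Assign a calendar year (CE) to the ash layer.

559 CE

1423 annual layers post-date the ash layer.
Excluding 10 false annual layers: 1423 − 10 = 1413.
Counting back 1413 years from 1972 CE places the ash layer in 1972 − 1413 = 559 CE.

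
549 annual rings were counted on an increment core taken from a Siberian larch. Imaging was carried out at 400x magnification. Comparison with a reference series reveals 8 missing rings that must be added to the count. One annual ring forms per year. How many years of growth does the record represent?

Correcting the raw count gives 549 + 8 = 557 true annual rings.
At one annual ring per year, that is 557 years.

557 years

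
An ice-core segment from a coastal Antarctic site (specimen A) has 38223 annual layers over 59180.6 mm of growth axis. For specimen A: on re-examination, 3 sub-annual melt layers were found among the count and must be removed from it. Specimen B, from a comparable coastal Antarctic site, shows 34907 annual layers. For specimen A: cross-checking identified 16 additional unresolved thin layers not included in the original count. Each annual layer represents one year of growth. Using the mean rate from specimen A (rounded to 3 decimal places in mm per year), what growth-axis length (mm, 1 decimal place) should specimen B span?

Specimen A: adjusted count: 38223 − 3 + 16 = 38236 annual layers.
A: 59180.6 mm over 38236 years gives 59180.6 / 38236 ≈ 1.548 mm per year.
Length of B = 1.548 × 34907 = 54036.0 mm.

54036.0 mm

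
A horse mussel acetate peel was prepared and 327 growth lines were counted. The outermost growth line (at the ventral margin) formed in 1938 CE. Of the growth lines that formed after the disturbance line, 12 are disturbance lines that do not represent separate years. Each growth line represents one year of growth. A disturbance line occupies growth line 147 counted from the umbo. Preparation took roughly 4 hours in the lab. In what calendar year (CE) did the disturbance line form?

Between growth line 147 and the ventral margin there are 327 − 147 = 180 growth lines.
180 − 12 false = 168 true growth lines after the disturbance line.
Counting back 168 years from 1938 CE places the disturbance line in 1938 − 168 = 1770 CE.

1770 CE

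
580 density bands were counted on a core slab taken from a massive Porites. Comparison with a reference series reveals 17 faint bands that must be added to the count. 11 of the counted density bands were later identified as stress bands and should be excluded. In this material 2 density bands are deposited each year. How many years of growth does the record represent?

Adjusted count: 580 − 11 + 17 = 586 density bands.
With 2 density bands per year, 586 / 2 = 293 years.

293 years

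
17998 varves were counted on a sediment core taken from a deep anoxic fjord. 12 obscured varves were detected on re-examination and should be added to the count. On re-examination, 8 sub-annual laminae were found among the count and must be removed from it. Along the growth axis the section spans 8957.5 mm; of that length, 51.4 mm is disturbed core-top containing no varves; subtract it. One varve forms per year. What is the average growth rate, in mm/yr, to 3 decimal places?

0.495 mm/yr

True varve count = 17998 − 8 + 12 = 18002.
The growth record spans 8957.5 − 51.4 = 8906.1 mm.
Extension rate ≈ 8906.1 / 18002 = 0.495 mm/yr.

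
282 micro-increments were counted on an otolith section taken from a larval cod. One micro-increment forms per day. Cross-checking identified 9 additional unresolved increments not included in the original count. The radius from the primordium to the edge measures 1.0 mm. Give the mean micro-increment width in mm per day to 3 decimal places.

0.003 mm per day

Adjusted count: 282 + 9 = 291 micro-increments.
Mean rate = 1.0 mm / 291 days ≈ 0.003 mm per day.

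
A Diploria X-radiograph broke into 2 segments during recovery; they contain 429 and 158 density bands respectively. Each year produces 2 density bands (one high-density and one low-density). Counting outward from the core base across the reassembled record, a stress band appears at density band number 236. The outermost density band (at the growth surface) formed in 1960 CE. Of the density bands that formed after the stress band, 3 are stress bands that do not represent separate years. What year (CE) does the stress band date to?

1786 CE

Total density bands = 429 + 158 = 587.
Between density band 236 and the growth surface there are 587 − 236 = 351 density bands.
351 − 3 false = 348 true density bands after the stress band.
Dividing by 2 density bands per year: 348 / 2 = 174 years.
1960 − 174 = 1786 CE.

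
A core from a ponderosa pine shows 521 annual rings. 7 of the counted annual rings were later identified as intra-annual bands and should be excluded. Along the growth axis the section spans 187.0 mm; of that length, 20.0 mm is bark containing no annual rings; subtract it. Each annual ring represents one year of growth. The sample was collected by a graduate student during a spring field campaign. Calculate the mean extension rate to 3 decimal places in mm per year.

After corrections the count is 521 − 7 = 514 annual rings.
Net length = 187.0 − 20.0 = 167.0 mm.
Extension rate ≈ 167.0 / 514 = 0.325 mm per year.

0.325 mm per year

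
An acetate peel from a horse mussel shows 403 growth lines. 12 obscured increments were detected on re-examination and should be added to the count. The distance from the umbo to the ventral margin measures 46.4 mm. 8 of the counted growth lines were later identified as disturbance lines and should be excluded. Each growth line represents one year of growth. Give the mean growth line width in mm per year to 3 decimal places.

0.114 mm per year

True growth line count = 403 − 8 + 12 = 407.
46.4 mm over 407 years gives 46.4 / 407 ≈ 0.114 mm per year.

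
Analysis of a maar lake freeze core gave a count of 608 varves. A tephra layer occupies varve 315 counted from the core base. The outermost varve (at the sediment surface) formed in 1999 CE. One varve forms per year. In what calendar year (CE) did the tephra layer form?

The tephra layer sits at varve 315 from the core base, so 608 − 315 = 293 varves formed after it.
Counting back 293 years from 1999 CE places the tephra layer in 1999 − 293 = 1706 CE.

1706 CE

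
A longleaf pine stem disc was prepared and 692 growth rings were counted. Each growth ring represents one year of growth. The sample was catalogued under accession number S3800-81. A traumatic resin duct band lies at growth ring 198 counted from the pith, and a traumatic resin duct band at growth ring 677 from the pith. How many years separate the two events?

The two markers are separated by 677 − 198 = 479 growth rings.
That is 479 years at one growth ring per year.

479 years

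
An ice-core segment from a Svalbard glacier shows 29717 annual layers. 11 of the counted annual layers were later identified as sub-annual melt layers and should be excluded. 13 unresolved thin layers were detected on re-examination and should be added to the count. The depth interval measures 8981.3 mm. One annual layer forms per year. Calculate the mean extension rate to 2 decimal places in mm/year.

Correcting the raw count gives 29717 − 11 + 13 = 29719 true annual layers.
8981.3 mm over 29719 years gives 8981.3 / 29719 ≈ 0.30 mm/year.

0.30 mm/year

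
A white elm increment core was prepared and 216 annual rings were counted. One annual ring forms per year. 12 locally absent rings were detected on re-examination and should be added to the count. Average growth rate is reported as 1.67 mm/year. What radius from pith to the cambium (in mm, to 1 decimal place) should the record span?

True annual ring count = 216 + 12 = 228.
Predicted length = 1.67 mm/year × 228 years = 380.8 mm.

380.8 mm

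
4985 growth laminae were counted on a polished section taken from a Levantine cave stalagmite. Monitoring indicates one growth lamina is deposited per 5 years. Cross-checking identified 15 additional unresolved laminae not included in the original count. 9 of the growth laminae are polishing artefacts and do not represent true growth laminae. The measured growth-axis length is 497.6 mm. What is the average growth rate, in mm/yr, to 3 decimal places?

0.020 mm/yr

True growth lamina count = 4985 − 9 + 15 = 4991.
Multiplying by 5 years per growth lamina: 4991 × 5 = 24955 years.
497.6 mm over 24955 years gives 497.6 / 24955 ≈ 0.020 mm/yr.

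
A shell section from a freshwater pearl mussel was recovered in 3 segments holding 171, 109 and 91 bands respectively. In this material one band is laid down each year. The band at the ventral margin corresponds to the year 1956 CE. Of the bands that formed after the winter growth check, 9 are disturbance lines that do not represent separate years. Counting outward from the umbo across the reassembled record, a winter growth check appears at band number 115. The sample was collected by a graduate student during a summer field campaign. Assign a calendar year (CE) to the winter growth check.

Total bands = 171 + 109 + 91 = 371.
371 − 115 = 256 bands lie beyond the winter growth check toward the ventral margin.
Excluding 9 false bands: 256 − 9 = 247.
The band at the ventral margin is 1956 CE, so the winter growth check dates to 1956 − 247 = 1709 CE.

1709 CE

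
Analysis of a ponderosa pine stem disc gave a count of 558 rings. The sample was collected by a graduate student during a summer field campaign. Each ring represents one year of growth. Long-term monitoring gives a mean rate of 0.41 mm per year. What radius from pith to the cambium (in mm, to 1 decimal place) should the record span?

228.8 mm

558 years of growth are recorded.
558 years at 0.41 mm/year gives 0.41 × 558 = 228.8 mm.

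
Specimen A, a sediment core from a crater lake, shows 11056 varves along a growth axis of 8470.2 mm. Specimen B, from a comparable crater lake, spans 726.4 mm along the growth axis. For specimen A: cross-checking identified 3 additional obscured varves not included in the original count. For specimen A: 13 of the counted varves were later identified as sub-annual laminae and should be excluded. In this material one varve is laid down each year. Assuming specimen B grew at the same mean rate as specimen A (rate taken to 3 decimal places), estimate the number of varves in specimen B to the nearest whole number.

947 varves

Specimen A: adjusted count: 11056 − 13 + 3 = 11046 varves.
A: Mean rate = 8470.2 mm / 11046 years ≈ 0.767 mm per year.
Specimen B: 726.4 mm / 0.767 mm per year = 947.07 years ≈ 947 varves.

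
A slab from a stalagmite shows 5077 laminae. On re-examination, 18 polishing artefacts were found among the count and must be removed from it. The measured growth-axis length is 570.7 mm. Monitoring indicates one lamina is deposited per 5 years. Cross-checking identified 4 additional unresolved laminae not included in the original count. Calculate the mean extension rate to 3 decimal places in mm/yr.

0.023 mm/yr

True lamina count = 5077 − 18 + 4 = 5063.
5063 laminae at 5 years each span 5063 × 5 = 25315 years.
Mean rate = 570.7 mm / 25315 years ≈ 0.023 mm/yr.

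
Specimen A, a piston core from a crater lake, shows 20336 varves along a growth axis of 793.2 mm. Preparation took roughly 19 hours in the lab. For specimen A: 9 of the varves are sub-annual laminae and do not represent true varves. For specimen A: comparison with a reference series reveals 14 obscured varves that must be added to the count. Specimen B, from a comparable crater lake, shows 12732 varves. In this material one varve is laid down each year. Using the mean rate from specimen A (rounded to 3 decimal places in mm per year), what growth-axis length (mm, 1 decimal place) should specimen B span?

496.5 mm

Specimen A: correcting the raw count gives 20336 − 9 + 14 = 20341 true varves.
A: 793.2 mm over 20341 years gives 793.2 / 20341 ≈ 0.039 mm per year.
Length of B = 0.039 × 12732 = 496.5 mm.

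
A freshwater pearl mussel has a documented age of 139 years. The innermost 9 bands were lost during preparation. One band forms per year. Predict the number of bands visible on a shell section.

130 bands

Expected bands over 139 years: 139.
Subtracting the 9 bands not captured gives 139 − 9 = 130 bands in the record.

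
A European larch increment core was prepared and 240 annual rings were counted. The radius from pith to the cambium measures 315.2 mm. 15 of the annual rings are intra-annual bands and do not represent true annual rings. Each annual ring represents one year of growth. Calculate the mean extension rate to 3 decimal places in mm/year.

1.401 mm/year

After corrections the count is 240 − 15 = 225 annual rings.
Mean rate = 315.2 mm / 225 years ≈ 1.401 mm/year.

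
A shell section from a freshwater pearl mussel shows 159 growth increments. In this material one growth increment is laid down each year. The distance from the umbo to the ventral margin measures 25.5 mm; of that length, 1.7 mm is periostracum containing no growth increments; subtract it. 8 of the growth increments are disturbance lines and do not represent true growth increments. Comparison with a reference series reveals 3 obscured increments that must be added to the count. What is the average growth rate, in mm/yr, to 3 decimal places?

Correcting the raw count gives 159 − 8 + 3 = 154 true growth increments.
Net length = 25.5 − 1.7 = 23.8 mm.
Mean rate = 23.8 mm / 154 years ≈ 0.155 mm/yr.

0.155 mm/yr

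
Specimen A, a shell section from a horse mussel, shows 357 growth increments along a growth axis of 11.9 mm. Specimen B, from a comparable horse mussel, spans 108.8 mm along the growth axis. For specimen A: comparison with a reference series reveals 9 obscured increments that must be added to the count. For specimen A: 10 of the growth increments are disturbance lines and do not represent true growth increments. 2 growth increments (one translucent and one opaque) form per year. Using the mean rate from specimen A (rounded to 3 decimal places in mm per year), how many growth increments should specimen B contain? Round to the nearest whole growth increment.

3248 growth increments

Specimen A: adjusted count: 357 − 10 + 9 = 356 growth increments.
Specimen A: dividing by 2 growth increments per year: 356 / 2 = 178 years.
A: 11.9 mm over 178 years gives 11.9 / 178 ≈ 0.067 mm per year.
For B, 108.8 / 0.067 = 1623.88 years; at 2 growth increments per year that is 1623.88 × 2 ≈ 3248 growth increments.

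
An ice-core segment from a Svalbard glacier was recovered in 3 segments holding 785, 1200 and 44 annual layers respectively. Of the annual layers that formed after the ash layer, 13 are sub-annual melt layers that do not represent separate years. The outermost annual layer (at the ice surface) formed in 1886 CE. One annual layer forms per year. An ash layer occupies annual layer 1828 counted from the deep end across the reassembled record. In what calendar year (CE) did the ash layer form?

Total annual layers = 785 + 1200 + 44 = 2029.
Between annual layer 1828 and the ice surface there are 2029 − 1828 = 201 annual layers.
Excluding 13 false annual layers: 201 − 13 = 188.
Counting back 188 years from 1886 CE places the ash layer in 1886 − 188 = 1698 CE.

1698 CE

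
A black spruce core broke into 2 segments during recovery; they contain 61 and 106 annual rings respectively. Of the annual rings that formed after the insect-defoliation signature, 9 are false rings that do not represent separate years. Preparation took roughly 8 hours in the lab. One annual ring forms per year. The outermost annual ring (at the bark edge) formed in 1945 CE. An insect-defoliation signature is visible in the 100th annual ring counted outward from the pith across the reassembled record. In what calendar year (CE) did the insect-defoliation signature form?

1887 CE

Total annual rings = 61 + 106 = 167.
The insect-defoliation signature sits at annual ring 100 from the pith, so 167 − 100 = 67 annual rings formed after it.
Removing the 9 false annual rings leaves 67 − 9 = 58 true annual rings beyond the insect-defoliation signature.
The annual ring at the bark edge is 1945 CE, so the insect-defoliation signature dates to 1945 − 58 = 1887 CE.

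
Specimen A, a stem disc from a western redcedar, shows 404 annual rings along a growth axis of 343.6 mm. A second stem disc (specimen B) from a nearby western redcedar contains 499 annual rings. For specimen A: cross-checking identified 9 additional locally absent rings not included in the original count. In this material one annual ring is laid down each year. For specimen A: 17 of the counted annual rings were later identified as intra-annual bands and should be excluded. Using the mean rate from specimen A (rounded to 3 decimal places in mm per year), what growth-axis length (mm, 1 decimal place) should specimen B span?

433.1 mm

Specimen A: correcting the raw count gives 404 − 17 + 9 = 396 true annual rings.
A: 343.6 mm over 396 years gives 343.6 / 396 ≈ 0.868 mm per year.
For B, 0.868 mm/year × 499 years = 433.1 mm.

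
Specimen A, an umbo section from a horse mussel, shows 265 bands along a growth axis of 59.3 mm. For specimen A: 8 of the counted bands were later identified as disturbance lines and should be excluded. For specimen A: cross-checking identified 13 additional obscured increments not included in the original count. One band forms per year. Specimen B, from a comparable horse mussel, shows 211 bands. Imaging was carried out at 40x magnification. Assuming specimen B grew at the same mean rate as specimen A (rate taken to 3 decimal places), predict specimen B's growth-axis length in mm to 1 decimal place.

Specimen A: correcting the raw count gives 265 − 8 + 13 = 270 true bands.
A: Mean rate = 59.3 mm / 270 years ≈ 0.220 mm per year.
Length of B = 0.220 × 211 = 46.4 mm.

46.4 mm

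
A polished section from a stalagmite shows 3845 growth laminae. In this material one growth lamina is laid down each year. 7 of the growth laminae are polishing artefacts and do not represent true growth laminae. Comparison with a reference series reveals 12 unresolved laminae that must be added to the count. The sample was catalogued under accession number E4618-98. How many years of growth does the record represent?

Adjusted count: 3845 − 7 + 12 = 3850 growth laminae.
With a one-to-one growth lamina periodicity this is 3850 years.

3850 yr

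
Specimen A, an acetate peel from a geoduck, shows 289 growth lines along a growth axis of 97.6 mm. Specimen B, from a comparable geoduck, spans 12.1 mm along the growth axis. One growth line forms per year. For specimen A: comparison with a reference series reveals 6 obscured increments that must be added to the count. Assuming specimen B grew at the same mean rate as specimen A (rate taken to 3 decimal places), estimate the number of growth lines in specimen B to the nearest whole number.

37 growth lines

Specimen A: correcting the raw count gives 289 + 6 = 295 true growth lines.
A: 97.6 mm over 295 years gives 97.6 / 295 ≈ 0.331 mm/year.
For B, 12.1 / 0.331 = 36.56 years ≈ 37 growth lines.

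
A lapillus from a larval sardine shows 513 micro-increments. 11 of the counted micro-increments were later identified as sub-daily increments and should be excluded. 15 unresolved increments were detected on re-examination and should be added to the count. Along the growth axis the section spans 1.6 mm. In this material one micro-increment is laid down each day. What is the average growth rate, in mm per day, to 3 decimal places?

After corrections the count is 513 − 11 + 15 = 517 micro-increments.
Mean rate = 1.6 mm / 517 days ≈ 0.003 mm per day.

0.003 mm per day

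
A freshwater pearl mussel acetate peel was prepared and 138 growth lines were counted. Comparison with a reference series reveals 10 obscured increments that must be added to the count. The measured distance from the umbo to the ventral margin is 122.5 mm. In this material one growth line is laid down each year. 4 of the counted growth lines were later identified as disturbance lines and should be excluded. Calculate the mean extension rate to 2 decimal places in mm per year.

Adjusted count: 138 − 4 + 10 = 144 growth lines.
Extension rate ≈ 122.5 / 144 = 0.85 mm per year.

0.85 mm per year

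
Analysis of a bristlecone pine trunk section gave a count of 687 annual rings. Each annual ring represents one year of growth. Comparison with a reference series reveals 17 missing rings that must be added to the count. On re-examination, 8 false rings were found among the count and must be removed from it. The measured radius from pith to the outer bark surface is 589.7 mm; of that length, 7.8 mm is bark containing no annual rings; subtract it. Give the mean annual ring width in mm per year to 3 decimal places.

After corrections the count is 687 − 8 + 17 = 696 annual rings.
Net length = 589.7 − 7.8 = 581.9 mm.
581.9 mm over 696 years gives 581.9 / 696 ≈ 0.836 mm per year.

0.836 mm per year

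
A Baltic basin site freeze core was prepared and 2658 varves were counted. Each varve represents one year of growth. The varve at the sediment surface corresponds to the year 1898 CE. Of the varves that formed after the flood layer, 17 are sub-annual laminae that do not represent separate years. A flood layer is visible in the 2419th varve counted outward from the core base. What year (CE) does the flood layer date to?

1676 CE

2658 − 2419 = 239 varves lie beyond the flood layer toward the sediment surface.
Removing the 17 false varves leaves 239 − 17 = 222 true varves beyond the flood layer.
The varve at the sediment surface is 1898 CE, so the flood layer dates to 1898 − 222 = 1676 CE.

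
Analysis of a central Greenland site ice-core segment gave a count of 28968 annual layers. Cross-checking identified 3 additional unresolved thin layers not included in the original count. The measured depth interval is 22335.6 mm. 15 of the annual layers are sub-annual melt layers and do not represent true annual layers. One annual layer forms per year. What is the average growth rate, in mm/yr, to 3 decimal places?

After corrections the count is 28968 − 15 + 3 = 28956 annual layers.
Mean rate = 22335.6 mm / 28956 years ≈ 0.771 mm/yr.

0.771 mm/yr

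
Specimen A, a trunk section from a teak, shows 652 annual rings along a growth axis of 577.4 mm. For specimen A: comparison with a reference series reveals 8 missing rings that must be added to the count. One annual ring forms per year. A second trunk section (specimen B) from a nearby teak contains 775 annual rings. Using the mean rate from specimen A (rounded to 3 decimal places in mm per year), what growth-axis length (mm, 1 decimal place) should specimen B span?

Specimen A: correcting the raw count gives 652 + 8 = 660 true annual rings.
A: 577.4 mm over 660 years gives 577.4 / 660 ≈ 0.875 mm/year.
B's length ≈ 0.875 × 775 = 678.1 mm.

678.1 mm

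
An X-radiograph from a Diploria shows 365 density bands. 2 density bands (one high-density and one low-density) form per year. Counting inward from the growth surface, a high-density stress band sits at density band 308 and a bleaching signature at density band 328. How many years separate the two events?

The two markers are separated by 328 − 308 = 20 density bands.
Dividing by 2 density bands per year: 20 / 2 = 10 years.

10 years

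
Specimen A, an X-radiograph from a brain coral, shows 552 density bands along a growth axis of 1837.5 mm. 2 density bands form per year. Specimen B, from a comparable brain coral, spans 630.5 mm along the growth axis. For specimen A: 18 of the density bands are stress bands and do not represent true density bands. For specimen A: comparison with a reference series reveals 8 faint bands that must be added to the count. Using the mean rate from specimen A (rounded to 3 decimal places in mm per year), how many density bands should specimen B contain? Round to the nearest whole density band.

Specimen A: true density band count = 552 − 18 + 8 = 542.
Specimen A: 542 density bands at 2 per year is 542 / 2 = 271 years.
A: Extension rate ≈ 1837.5 / 271 = 6.780 mm/yr.
Specimen B: 630.5 mm / 6.780 mm per year = 92.99 years; at 2 density bands per year that is 92.99 × 2 ≈ 186 density bands.

186 density bands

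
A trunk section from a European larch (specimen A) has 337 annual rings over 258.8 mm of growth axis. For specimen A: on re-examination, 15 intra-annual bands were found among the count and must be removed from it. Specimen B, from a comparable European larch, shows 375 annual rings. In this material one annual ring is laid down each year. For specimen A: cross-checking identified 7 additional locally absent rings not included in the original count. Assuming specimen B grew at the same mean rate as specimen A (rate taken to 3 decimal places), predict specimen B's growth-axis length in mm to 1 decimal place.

Specimen A: true annual ring count = 337 − 15 + 7 = 329.
A: Mean rate = 258.8 mm / 329 years ≈ 0.787 mm per year.
Length of B = 0.787 × 375 = 295.1 mm.

295.1 mm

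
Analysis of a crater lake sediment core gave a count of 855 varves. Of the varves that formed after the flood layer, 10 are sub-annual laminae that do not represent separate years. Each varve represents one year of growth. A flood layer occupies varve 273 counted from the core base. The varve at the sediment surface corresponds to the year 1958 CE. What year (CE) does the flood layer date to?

1386 CE

The flood layer sits at varve 273 from the core base, so 855 − 273 = 582 varves formed after it.
Removing the 10 false varves leaves 582 − 10 = 572 true varves beyond the flood layer.
Counting back 572 years from 1958 CE places the flood layer in 1958 − 572 = 1386 CE.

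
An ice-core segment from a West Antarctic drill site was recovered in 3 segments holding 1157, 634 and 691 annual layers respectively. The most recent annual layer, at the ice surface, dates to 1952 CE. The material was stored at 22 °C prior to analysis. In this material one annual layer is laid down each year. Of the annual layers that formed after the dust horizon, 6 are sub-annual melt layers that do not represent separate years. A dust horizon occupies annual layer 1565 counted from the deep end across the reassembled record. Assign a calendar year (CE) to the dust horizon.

1041 CE

Total annual layers = 1157 + 634 + 691 = 2482.
The dust horizon sits at annual layer 1565 from the deep end, so 2482 − 1565 = 917 annual layers formed after it.
917 − 6 false = 911 true annual layers after the dust horizon.
Counting back 911 years from 1952 CE places the dust horizon in 1952 − 911 = 1041 CE.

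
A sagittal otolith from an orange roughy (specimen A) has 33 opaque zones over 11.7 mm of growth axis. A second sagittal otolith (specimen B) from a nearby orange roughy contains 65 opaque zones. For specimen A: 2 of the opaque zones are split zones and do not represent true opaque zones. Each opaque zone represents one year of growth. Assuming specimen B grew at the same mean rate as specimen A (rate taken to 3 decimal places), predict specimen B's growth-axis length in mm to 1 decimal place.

Specimen A: true opaque zone count = 33 − 2 = 31.
A: Extension rate ≈ 11.7 / 31 = 0.377 mm/yr.
B's length ≈ 0.377 × 65 = 24.5 mm.

24.5 mm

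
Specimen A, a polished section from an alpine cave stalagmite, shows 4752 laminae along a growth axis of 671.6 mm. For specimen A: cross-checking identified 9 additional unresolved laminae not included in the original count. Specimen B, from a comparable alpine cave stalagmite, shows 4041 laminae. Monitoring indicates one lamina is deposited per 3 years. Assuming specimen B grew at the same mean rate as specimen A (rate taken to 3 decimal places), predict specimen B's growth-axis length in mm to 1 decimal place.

Specimen A: after corrections the count is 4752 + 9 = 4761 laminae.
Specimen A: 4761 laminae at 3 years each span 4761 × 3 = 14283 years.
A: Extension rate ≈ 671.6 / 14283 = 0.047 mm per year.
Specimen B: multiplying by 3 years per lamina: 4041 × 3 = 12123 years. B's length ≈ 0.047 × 12123 = 569.8 mm.

569.8 mm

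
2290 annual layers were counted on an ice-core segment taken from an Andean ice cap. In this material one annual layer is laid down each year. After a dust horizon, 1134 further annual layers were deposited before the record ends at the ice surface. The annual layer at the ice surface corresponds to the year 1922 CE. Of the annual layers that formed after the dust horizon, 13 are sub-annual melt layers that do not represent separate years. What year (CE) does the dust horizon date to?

1134 annual layers formed after the dust horizon.
1134 − 13 false = 1121 true annual layers after the dust horizon.
1922 − 1121 = 801 CE.

801 CE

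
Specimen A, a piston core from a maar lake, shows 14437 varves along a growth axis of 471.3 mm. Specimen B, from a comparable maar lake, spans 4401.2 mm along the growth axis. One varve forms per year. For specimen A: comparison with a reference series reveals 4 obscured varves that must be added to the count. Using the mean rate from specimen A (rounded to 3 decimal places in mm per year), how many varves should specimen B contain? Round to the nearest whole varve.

133370 varves

Specimen A: after corrections the count is 14437 + 4 = 14441 varves.
A: Mean rate = 471.3 mm / 14441 years ≈ 0.033 mm/yr.
For B, 4401.2 / 0.033 = 133369.70 years ≈ 133370 varves.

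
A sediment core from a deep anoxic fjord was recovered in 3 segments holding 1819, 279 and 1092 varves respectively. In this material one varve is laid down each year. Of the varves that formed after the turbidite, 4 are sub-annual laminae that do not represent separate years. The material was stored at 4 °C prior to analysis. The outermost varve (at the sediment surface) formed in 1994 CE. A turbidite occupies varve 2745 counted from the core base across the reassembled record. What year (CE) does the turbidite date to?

1553 CE

Total varves = 1819 + 279 + 1092 = 3190.
3190 − 2745 = 445 varves lie beyond the turbidite toward the sediment surface.
Excluding 4 false varves: 445 − 4 = 441.
The varve at the sediment surface is 1994 CE, so the turbidite dates to 1994 − 441 = 1553 CE.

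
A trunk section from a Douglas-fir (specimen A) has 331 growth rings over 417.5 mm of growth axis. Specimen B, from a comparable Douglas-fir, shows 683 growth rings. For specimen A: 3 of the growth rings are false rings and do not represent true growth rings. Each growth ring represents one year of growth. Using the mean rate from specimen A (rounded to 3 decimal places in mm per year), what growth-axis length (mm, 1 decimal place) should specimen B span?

869.5 mm

Specimen A: adjusted count: 331 − 3 = 328 growth rings.
A: Mean rate = 417.5 mm / 328 years ≈ 1.273 mm/year.
Length of B = 1.273 × 683 = 869.5 mm.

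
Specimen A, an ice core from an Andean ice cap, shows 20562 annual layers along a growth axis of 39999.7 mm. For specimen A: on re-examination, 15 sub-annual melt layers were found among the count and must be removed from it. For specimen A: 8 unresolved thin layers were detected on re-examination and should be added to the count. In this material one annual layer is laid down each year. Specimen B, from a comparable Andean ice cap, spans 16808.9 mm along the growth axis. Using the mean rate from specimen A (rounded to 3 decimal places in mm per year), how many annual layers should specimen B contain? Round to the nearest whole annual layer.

8638 annual layers

Specimen A: adjusted count: 20562 − 15 + 8 = 20555 annual layers.
A: Mean rate = 39999.7 mm / 20555 years ≈ 1.946 mm/year.
For B, 16808.9 / 1.946 = 8637.67 years ≈ 8638 annual layers.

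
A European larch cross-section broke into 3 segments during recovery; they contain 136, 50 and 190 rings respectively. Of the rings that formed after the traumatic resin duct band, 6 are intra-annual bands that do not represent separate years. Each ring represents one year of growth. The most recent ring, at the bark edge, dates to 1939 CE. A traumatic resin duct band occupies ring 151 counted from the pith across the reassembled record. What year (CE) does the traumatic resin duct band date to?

1720 CE

Total rings = 136 + 50 + 190 = 376.
376 − 151 = 225 rings lie beyond the traumatic resin duct band toward the bark edge.
Excluding 6 false rings: 225 − 6 = 219.
Counting back 219 years from 1939 CE places the traumatic resin duct band in 1939 − 219 = 1720 CE.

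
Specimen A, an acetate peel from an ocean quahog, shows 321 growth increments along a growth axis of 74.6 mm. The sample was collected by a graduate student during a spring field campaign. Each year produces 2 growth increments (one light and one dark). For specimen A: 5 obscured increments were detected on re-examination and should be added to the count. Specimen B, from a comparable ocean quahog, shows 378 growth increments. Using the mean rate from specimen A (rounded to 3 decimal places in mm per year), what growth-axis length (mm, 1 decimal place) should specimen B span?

86.6 mm

Specimen A: true growth increment count = 321 + 5 = 326.
Specimen A: with 2 growth increments per year, 326 / 2 = 163 years.
A: Mean rate = 74.6 mm / 163 years ≈ 0.458 mm per year.
Specimen B: 378 growth increments at 2 per year is 378 / 2 = 189 years. Length of B = 0.458 × 189 = 86.6 mm.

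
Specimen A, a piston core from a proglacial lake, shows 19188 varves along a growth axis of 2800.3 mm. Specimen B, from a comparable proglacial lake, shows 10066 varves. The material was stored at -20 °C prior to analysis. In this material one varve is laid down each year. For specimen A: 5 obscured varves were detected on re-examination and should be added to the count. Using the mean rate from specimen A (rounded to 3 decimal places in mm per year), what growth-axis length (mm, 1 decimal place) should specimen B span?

Specimen A: correcting the raw count gives 19188 + 5 = 19193 true varves.
A: Extension rate ≈ 2800.3 / 19193 = 0.146 mm per year.
For B, 0.146 mm/year × 10066 years = 1469.6 mm.

1469.6 mm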